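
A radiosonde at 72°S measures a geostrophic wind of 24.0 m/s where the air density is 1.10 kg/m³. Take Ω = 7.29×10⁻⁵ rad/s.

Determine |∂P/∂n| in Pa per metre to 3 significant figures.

Coriolis parameter at 72°S:
f = 2Ω sin φ = 2 × 7.29×10⁻⁵ × sin 72° = 1.39×10⁻⁴ s⁻¹
Geostrophic balance rearranged: |∂P/∂n| = f ρ V_g
|∂P/∂n| = 1.39×10⁻⁴ × 1.10 × 24.0 = 3.66×10⁻³ Pa/m

3.66×10⁻³ Pa/m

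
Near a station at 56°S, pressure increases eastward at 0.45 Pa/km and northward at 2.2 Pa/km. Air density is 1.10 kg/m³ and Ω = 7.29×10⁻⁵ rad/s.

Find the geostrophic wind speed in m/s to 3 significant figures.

Coriolis parameter at 56°S:
f = 2Ω sin φ = 2 × 7.29×10⁻⁵ × sin 56° = 1.21×10⁻⁴ s⁻¹
In the Southern Hemisphere f is negative: f = −1.21×10⁻⁴ s⁻¹.
Component geostrophic relations (x east, y north):
u_g = −(1/(fρ)) ∂P/∂y,  v_g = (1/(fρ)) ∂P/∂x
u_g = −(2.2×10⁻³)/(−1.21×10⁻⁴ × 1.10) = 16.5 m/s;  v_g = (0.45×10⁻³)/(−1.21×10⁻⁴ × 1.10) = −3.38 m/s
|V_g| = √(u_g² + v_g²) = 16.9 m/s

16.9 m/s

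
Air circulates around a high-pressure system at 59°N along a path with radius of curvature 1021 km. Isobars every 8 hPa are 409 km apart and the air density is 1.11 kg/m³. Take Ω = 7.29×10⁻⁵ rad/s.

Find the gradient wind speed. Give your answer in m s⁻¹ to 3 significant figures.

16.1 m s⁻¹

Coriolis parameter at 59°N:
f = 2Ω sin φ = 2 × 7.29×10⁻⁵ × sin 59° = 1.25×10⁻⁴ s⁻¹
Pressure gradient: |∂P/∂n| = 800 Pa / 409000 m = 1.96×10⁻³ Pa/m
Geostrophic speed: V_g = |∂P/∂n|/(fρ) = 1.96×10⁻³/(1.25×10⁻⁴ × 1.11) = 14.1 m/s
Around a high, pressure-gradient force acts outward with centrifugal, so Coriolis balances both:
fV = (1/ρ)|∂P/∂n| + V²/R  →  V² − fR·V + fR·V_g = 0
With fR = 1.25×10⁻⁴ × 1021×10³ m = 128 m/s:
V = [fR − √((fR)² − 4 fR V_g)]/2 = [128 − √(128² − 4×128×14.1)]/2 = 16.1 m/s
Supergeostrophic (V > V_g = 14.1 m/s), as expected around a high.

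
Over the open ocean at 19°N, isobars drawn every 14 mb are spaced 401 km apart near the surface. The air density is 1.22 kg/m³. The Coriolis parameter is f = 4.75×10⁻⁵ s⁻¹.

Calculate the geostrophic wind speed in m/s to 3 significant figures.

60.2 m/s

Pressure gradient: |∂P/∂n| = 1400 Pa / 401000 m = 3.49×10⁻³ Pa/m
Geostrophic balance (pressure-gradient force = Coriolis force):
V_g = (1/(fρ)) |∂P/∂n| = 3.49×10⁻³ / (4.75×10⁻⁵ × 1.22) = 60.2 m/s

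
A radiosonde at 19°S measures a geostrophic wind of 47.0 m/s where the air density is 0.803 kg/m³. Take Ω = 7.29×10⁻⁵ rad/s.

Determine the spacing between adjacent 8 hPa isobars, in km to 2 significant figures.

450 km

Coriolis parameter at 19°S:
f = 2Ω sin φ = 2 × 7.29×10⁻⁵ × sin 19° = 4.75×10⁻⁵ s⁻¹
Geostrophic balance rearranged: |∂P/∂n| = f ρ V_g
|∂P/∂n| = 4.75×10⁻⁵ × 0.803 × 47.0 = 1.79×10⁻³ Pa/m
Isobar spacing: Δn = ΔP/|∂P/∂n| = 800 Pa / 1.79×10⁻³ Pa/m = 446557 m ≈ 450 km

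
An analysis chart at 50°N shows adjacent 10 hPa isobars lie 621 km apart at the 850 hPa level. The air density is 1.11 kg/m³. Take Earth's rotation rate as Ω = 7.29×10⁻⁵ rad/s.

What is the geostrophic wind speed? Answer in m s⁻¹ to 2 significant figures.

13 m s⁻¹

Coriolis parameter at 50°N:
f = 2Ω sin φ = 2 × 7.29×10⁻⁵ × sin 50° = 1.12×10⁻⁴ s⁻¹
Pressure gradient: |∂P/∂n| = 1000 Pa / 621000 m = 1.61×10⁻³ Pa/m
Geostrophic balance (pressure-gradient force = Coriolis force):
V_g = (1/(fρ)) |∂P/∂n| = 1.61×10⁻³ / (1.12×10⁻⁴ × 1.11) = 13.0 m/s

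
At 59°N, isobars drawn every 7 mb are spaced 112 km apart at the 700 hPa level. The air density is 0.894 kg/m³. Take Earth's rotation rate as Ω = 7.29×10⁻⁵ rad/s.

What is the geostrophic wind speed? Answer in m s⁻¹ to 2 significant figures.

56 m s⁻¹

Coriolis parameter at 59°N:
f = 2Ω sin φ = 2 × 7.29×10⁻⁵ × sin 59° = 1.25×10⁻⁴ s⁻¹
Pressure gradient: |∂P/∂n| = 700 Pa / 112000 m = 6.25×10⁻³ Pa/m
Geostrophic balance (pressure-gradient force = Coriolis force):
V_g = (1/(fρ)) |∂P/∂n| = 6.25×10⁻³ / (1.25×10⁻⁴ × 0.894) = 55.9 m/s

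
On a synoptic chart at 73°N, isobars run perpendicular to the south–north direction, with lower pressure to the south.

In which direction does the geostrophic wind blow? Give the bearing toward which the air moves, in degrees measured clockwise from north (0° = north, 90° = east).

270°

The pressure-gradient force points toward the south (bearing 180°).
Geostrophic balance: in the Northern Hemisphere the Coriolis force deflects motion to the right, so the geostrophic wind blows 90° to the right of the pressure-gradient force (low pressure on the left).
Rotating 180° by 90° clockwise gives 270° — the wind blows toward the west.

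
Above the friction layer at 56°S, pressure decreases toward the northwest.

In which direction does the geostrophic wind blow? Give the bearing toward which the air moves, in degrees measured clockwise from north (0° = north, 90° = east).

The pressure-gradient force points toward the northwest (bearing 315°).
Geostrophic balance: in the Southern Hemisphere the Coriolis force deflects motion to the left, so the geostrophic wind blows 90° to the left of the pressure-gradient force (low pressure on the right).
Rotating 315° by 90° counterclockwise gives 225° — the wind blows toward the southwest.

225°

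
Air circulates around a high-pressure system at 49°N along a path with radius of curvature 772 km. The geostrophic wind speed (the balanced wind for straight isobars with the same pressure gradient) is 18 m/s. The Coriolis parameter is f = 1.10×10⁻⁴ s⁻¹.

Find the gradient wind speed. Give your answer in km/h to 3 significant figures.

93.2 km/h

Around a high, pressure-gradient force acts outward with centrifugal, so Coriolis balances both:
fV = (1/ρ)|∂P/∂n| + V²/R  →  V² − fR·V + fR·V_g = 0
With fR = 1.10×10⁻⁴ × 772×10³ m = 84.9 m/s:
V = [fR − √((fR)² − 4 fR V_g)]/2 = [84.9 − √(84.9² − 4×84.9×18)]/2 = 25.9 m/s
Supergeostrophic (V > V_g = 18 m/s), as expected around a high.
Converting: 25.9 m/s × 3.6 = 93.2 km/h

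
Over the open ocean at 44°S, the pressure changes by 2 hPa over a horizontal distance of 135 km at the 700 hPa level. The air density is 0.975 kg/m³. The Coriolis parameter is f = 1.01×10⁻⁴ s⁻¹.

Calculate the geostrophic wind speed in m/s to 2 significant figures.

15 m/s

Pressure gradient: |∂P/∂n| = 200 Pa / 135000 m = 1.48×10⁻³ Pa/m
Geostrophic balance (pressure-gradient force = Coriolis force):
V_g = (1/(fρ)) |∂P/∂n| = 1.48×10⁻³ / (1.01×10⁻⁴ × 0.975) = 15.0 m/s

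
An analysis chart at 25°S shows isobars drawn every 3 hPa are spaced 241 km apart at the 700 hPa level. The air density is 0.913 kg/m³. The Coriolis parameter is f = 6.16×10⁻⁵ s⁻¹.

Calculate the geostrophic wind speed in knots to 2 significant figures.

43 knots

Pressure gradient: |∂P/∂n| = 300 Pa / 241000 m = 1.24×10⁻³ Pa/m
Geostrophic balance (pressure-gradient force = Coriolis force):
V_g = (1/(fρ)) |∂P/∂n| = 1.24×10⁻³ / (6.16×10⁻⁵ × 0.913) = 22.1 m/s
Converting: 22.1 m/s × 1.944 = 43 knots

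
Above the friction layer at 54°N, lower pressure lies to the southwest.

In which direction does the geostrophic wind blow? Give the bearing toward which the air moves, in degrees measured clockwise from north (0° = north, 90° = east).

The pressure-gradient force points toward the southwest (bearing 225°).
Geostrophic balance: in the Northern Hemisphere the Coriolis force deflects motion to the right, so the geostrophic wind blows 90° to the right of the pressure-gradient force (low pressure on the left).
Rotating 225° by 90° clockwise gives 315° — the wind blows toward the northwest.

315°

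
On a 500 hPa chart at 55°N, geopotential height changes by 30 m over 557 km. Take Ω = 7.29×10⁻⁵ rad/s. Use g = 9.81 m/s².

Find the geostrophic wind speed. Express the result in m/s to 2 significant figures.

Coriolis parameter at 55°N:
f = 2Ω sin φ = 2 × 7.29×10⁻⁵ × sin 55° = 1.19×10⁻⁴ s⁻¹
Height gradient: |∂Z/∂n| = 30 m / 557000 m = 5.39×10⁻⁵
On a pressure surface, geostrophic balance gives V_g = (g/f)|∂Z/∂n|:
V_g = 9.81 × 5.39×10⁻⁵ / 1.19×10⁻⁴ = 4.42 m/s

4.4 m/s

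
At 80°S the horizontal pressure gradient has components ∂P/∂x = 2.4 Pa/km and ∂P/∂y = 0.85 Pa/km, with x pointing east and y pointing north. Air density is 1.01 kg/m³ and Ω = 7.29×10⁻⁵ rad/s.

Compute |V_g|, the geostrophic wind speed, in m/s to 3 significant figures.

Coriolis parameter at 80°S:
f = 2Ω sin φ = 2 × 7.29×10⁻⁵ × sin 80° = 1.44×10⁻⁴ s⁻¹
In the Southern Hemisphere f is negative: f = −1.44×10⁻⁴ s⁻¹.
Component geostrophic relations (x east, y north):
u_g = −(1/(fρ)) ∂P/∂y,  v_g = (1/(fρ)) ∂P/∂x
u_g = −(0.85×10⁻³)/(−1.44×10⁻⁴ × 1.01) = 5.86 m/s;  v_g = (2.4×10⁻³)/(−1.44×10⁻⁴ × 1.01) = −16.5 m/s
|V_g| = √(u_g² + v_g²) = 17.6 m/s

17.6 m/s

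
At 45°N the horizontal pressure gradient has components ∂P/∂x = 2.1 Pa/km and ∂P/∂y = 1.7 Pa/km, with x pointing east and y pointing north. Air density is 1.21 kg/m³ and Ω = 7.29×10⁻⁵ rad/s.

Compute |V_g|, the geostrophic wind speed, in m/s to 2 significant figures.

22 m/s

Coriolis parameter at 45°N:
f = 2Ω sin φ = 2 × 7.29×10⁻⁵ × sin 45° = 1.03×10⁻⁴ s⁻¹
Component geostrophic relations (x east, y north):
u_g = −(1/(fρ)) ∂P/∂y,  v_g = (1/(fρ)) ∂P/∂x
u_g = −(1.7×10⁻³)/(1.03×10⁻⁴ × 1.21) = −13.6 m/s;  v_g = (2.1×10⁻³)/(1.03×10⁻⁴ × 1.21) = 16.8 m/s
|V_g| = √(u_g² + v_g²) = 21.7 m/s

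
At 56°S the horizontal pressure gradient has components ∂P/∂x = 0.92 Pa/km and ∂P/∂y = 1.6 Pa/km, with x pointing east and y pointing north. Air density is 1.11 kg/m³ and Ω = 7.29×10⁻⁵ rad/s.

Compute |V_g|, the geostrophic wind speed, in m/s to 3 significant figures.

13.8 m/s

Coriolis parameter at 56°S:
f = 2Ω sin φ = 2 × 7.29×10⁻⁵ × sin 56° = 1.21×10⁻⁴ s⁻¹
In the Southern Hemisphere f is negative: f = −1.21×10⁻⁴ s⁻¹.
Component geostrophic relations (x east, y north):
u_g = −(1/(fρ)) ∂P/∂y,  v_g = (1/(fρ)) ∂P/∂x
u_g = −(1.6×10⁻³)/(−1.21×10⁻⁴ × 1.11) = 11.9 m/s;  v_g = (0.92×10⁻³)/(−1.21×10⁻⁴ × 1.11) = −6.86 m/s
|V_g| = √(u_g² + v_g²) = 13.8 m/s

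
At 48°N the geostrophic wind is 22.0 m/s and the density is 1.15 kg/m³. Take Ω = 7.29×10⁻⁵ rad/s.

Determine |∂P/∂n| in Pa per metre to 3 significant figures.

Coriolis parameter at 48°N:
f = 2Ω sin φ = 2 × 7.29×10⁻⁵ × sin 48° = 1.08×10⁻⁴ s⁻¹
Geostrophic balance rearranged: |∂P/∂n| = f ρ V_g
|∂P/∂n| = 1.08×10⁻⁴ × 1.15 × 22.0 = 2.74×10⁻³ Pa/m

2.74×10⁻³ Pa/m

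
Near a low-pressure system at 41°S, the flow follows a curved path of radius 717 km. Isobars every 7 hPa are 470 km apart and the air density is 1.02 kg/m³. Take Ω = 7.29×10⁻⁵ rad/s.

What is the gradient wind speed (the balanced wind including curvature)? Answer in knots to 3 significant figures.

Coriolis parameter at 41°S:
f = 2Ω sin φ = 2 × 7.29×10⁻⁵ × sin 41° = 9.57×10⁻⁵ s⁻¹
Pressure gradient: |∂P/∂n| = 700 Pa / 470000 m = 1.49×10⁻³ Pa/m
Geostrophic speed: V_g = |∂P/∂n|/(fρ) = 1.49×10⁻³/(9.57×10⁻⁵ × 1.02) = 15.3 m/s
Around a low, centrifugal force acts outward with Coriolis, so pressure-gradient force balances both:
(1/ρ)|∂P/∂n| = fV + V²/R  →  V² + fR·V − fR·V_g = 0
With fR = 9.57×10⁻⁵ × 717×10³ m = 68.6 m/s:
V = [−fR + √((fR)² + 4 fR V_g)]/2 = [−68.6 + √(68.6² + 4×68.6×15.3)]/2 = 12.9 m/s
Subgeostrophic (V < V_g = 15.3 m/s), as expected around a low.
Converting: 12.9 m/s × 1.944 = 25.0 knots

25.0 knots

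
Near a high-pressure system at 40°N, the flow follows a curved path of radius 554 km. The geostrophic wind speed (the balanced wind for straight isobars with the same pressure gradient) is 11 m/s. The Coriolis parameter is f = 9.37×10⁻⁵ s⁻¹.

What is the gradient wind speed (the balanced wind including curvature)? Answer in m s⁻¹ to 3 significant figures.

Around a high, pressure-gradient force acts outward with centrifugal, so Coriolis balances both:
fV = (1/ρ)|∂P/∂n| + V²/R  →  V² − fR·V + fR·V_g = 0
With fR = 9.37×10⁻⁵ × 554×10³ m = 51.9 m/s:
V = [fR − √((fR)² − 4 fR V_g)]/2 = [51.9 − √(51.9² − 4×51.9×11)]/2 = 15.8 m/s
Supergeostrophic (V > V_g = 11 m/s), as expected around a high.

15.8 m s⁻¹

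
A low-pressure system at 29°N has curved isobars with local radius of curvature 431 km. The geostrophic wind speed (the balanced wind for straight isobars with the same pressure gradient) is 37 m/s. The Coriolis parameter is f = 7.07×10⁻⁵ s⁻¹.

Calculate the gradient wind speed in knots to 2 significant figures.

42 knots

Around a low, centrifugal force acts outward with Coriolis, so pressure-gradient force balances both:
(1/ρ)|∂P/∂n| = fV + V²/R  →  V² + fR·V − fR·V_g = 0
With fR = 7.07×10⁻⁵ × 431×10³ m = 30.5 m/s:
V = [−fR + √((fR)² + 4 fR V_g)]/2 = [−30.5 + √(30.5² + 4×30.5×37)]/2 = 21.6 m/s
Subgeostrophic (V < V_g = 37 m/s), as expected around a low.
Converting: 21.6 m/s × 1.944 = 42 knots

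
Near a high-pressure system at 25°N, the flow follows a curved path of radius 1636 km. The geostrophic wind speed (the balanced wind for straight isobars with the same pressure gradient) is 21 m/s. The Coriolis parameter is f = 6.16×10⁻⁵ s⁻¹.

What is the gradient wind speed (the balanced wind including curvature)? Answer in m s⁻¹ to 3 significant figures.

Around a high, pressure-gradient force acts outward with centrifugal, so Coriolis balances both:
fV = (1/ρ)|∂P/∂n| + V²/R  →  V² − fR·V + fR·V_g = 0
With fR = 6.16×10⁻⁵ × 1636×10³ m = 101 m/s:
V = [fR − √((fR)² − 4 fR V_g)]/2 = [101 − √(101² − 4×101×21)]/2 = 29.8 m/s
Supergeostrophic (V > V_g = 21 m/s), as expected around a high.

29.8 m s⁻¹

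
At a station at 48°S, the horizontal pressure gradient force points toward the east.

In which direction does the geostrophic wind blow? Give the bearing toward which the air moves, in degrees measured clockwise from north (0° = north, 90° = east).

000°

The pressure-gradient force points toward the east (bearing 090°).
Geostrophic balance: in the Southern Hemisphere the Coriolis force deflects motion to the left, so the geostrophic wind blows 90° to the left of the pressure-gradient force (low pressure on the right).
Rotating 090° by 90° counterclockwise gives 000° — the wind blows toward the north.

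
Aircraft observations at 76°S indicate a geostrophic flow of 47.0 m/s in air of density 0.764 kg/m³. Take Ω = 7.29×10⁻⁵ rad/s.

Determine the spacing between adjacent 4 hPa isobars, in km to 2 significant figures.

Coriolis parameter at 76°S:
f = 2Ω sin φ = 2 × 7.29×10⁻⁵ × sin 76° = 1.41×10⁻⁴ s⁻¹
Geostrophic balance rearranged: |∂P/∂n| = f ρ V_g
|∂P/∂n| = 1.41×10⁻⁴ × 0.764 × 47.0 = 5.08×10⁻³ Pa/m
Isobar spacing: Δn = ΔP/|∂P/∂n| = 400 Pa / 5.08×10⁻³ Pa/m = 78742 m ≈ 79 km

79 km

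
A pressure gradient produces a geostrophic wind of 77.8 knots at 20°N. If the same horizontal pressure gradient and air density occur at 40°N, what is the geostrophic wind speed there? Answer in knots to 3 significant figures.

With the same pressure gradient and density, V_g ∝ 1/f ∝ 1/sin φ.
V₂ = V₁ · sin φ₁ / sin φ₂ = 77.8 × sin 20° / sin 40°
V₂ = 77.8 × 0.3420/0.6428 = 41.4 knots

41.4 knots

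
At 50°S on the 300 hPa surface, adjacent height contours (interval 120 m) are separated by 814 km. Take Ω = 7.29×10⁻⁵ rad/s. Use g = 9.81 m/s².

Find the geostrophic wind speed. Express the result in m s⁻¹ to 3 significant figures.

12.9 m s⁻¹

Coriolis parameter at 50°S:
f = 2Ω sin φ = 2 × 7.29×10⁻⁵ × sin 50° = 1.12×10⁻⁴ s⁻¹
Height gradient: |∂Z/∂n| = 120 m / 814000 m = 1.47×10⁻⁴
On a pressure surface, geostrophic balance gives V_g = (g/f)|∂Z/∂n|:
V_g = 9.81 × 1.47×10⁻⁴ / 1.12×10⁻⁴ = 12.9 m/s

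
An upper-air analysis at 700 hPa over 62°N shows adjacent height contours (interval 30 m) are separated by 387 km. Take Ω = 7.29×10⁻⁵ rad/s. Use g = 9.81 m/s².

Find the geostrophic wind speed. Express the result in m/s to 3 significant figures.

Coriolis parameter at 62°N:
f = 2Ω sin φ = 2 × 7.29×10⁻⁵ × sin 62° = 1.29×10⁻⁴ s⁻¹
Height gradient: |∂Z/∂n| = 30 m / 387000 m = 7.75×10⁻⁵
On a pressure surface, geostrophic balance gives V_g = (g/f)|∂Z/∂n|:
V_g = 9.81 × 7.75×10⁻⁵ / 1.29×10⁻⁴ = 5.91 m/s

5.91 m/s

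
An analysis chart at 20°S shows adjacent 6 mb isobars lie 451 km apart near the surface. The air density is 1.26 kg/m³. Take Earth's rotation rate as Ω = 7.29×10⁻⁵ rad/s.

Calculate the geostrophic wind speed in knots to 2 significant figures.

Coriolis parameter at 20°S:
f = 2Ω sin φ = 2 × 7.29×10⁻⁵ × sin 20° = 4.99×10⁻⁵ s⁻¹
Pressure gradient: |∂P/∂n| = 600 Pa / 451000 m = 1.33×10⁻³ Pa/m
Geostrophic balance (pressure-gradient force = Coriolis force):
V_g = (1/(fρ)) |∂P/∂n| = 1.33×10⁻³ / (4.99×10⁻⁵ × 1.26) = 21.2 m/s
Converting: 21.2 m/s × 1.944 = 41 knots

41 knots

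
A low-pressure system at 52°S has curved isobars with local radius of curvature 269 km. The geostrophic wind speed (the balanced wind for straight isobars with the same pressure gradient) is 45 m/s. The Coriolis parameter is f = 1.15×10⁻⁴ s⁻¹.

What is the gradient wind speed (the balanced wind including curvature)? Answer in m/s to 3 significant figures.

24.9 m/s

Around a low, centrifugal force acts outward with Coriolis, so pressure-gradient force balances both:
(1/ρ)|∂P/∂n| = fV + V²/R  →  V² + fR·V − fR·V_g = 0
With fR = 1.15×10⁻⁴ × 269×10³ m = 30.9 m/s:
V = [−fR + √((fR)² + 4 fR V_g)]/2 = [−30.9 + √(30.9² + 4×30.9×45)]/2 = 24.9 m/s
Subgeostrophic (V < V_g = 45 m/s), as expected around a low.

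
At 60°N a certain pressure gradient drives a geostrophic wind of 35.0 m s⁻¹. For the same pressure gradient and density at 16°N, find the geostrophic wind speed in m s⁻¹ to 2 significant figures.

With the same pressure gradient and density, V_g ∝ 1/f ∝ 1/sin φ.
V₂ = V₁ · sin φ₁ / sin φ₂ = 35.0 × sin 60° / sin 16°
V₂ = 35.0 × 0.8660/0.2756 = 110 m s⁻¹

110 m s⁻¹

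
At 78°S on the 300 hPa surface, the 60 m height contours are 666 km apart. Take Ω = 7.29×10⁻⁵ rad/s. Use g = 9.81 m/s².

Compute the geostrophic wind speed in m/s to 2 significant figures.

6.2 m/s

Coriolis parameter at 78°S:
f = 2Ω sin φ = 2 × 7.29×10⁻⁵ × sin 78° = 1.43×10⁻⁴ s⁻¹
Height gradient: |∂Z/∂n| = 60 m / 666000 m = 9.01×10⁻⁵
On a pressure surface, geostrophic balance gives V_g = (g/f)|∂Z/∂n|:
V_g = 9.81 × 9.01×10⁻⁵ / 1.43×10⁻⁴ = 6.20 m/s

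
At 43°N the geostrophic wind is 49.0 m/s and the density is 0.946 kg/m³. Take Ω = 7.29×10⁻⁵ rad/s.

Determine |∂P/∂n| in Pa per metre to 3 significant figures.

Coriolis parameter at 43°N:
f = 2Ω sin φ = 2 × 7.29×10⁻⁵ × sin 43° = 9.94×10⁻⁵ s⁻¹
Geostrophic balance rearranged: |∂P/∂n| = f ρ V_g
|∂P/∂n| = 9.94×10⁻⁵ × 0.946 × 49.0 = 4.61×10⁻³ Pa/m

4.61×10⁻³ Pa/m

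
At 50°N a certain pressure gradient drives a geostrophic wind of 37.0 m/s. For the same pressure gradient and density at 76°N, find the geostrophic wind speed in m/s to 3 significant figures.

With the same pressure gradient and density, V_g ∝ 1/f ∝ 1/sin φ.
V₂ = V₁ · sin φ₁ / sin φ₂ = 37.0 × sin 50° / sin 76°
V₂ = 37.0 × 0.7660/0.9703 = 29.2 m/s

29.2 m/s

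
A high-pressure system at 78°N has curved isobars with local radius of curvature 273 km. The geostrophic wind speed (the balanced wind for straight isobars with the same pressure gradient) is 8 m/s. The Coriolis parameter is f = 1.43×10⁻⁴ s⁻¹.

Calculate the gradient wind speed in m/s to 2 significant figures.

11 m/s

Around a high, pressure-gradient force acts outward with centrifugal, so Coriolis balances both:
fV = (1/ρ)|∂P/∂n| + V²/R  →  V² − fR·V + fR·V_g = 0
With fR = 1.43×10⁻⁴ × 273×10³ m = 39.0 m/s:
V = [fR − √((fR)² − 4 fR V_g)]/2 = [39.0 − √(39.0² − 4×39.0×8)]/2 = 11.2 m/s
Supergeostrophic (V > V_g = 8 m/s), as expected around a high.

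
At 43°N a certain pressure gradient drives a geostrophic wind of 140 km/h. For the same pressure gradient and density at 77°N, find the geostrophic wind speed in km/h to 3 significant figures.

98.0 km/h

With the same pressure gradient and density, V_g ∝ 1/f ∝ 1/sin φ.
V₂ = V₁ · sin φ₁ / sin φ₂ = 140 × sin 43° / sin 77°
V₂ = 140 × 0.6820/0.9744 = 98.0 km/h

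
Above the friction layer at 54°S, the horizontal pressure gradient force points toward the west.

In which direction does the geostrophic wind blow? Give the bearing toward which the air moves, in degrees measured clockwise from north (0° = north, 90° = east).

The pressure-gradient force points toward the west (bearing 270°).
Geostrophic balance: in the Southern Hemisphere the Coriolis force deflects motion to the left, so the geostrophic wind blows 90° to the left of the pressure-gradient force (low pressure on the right).
Rotating 270° by 90° counterclockwise gives 180° — the wind blows toward the south.

180°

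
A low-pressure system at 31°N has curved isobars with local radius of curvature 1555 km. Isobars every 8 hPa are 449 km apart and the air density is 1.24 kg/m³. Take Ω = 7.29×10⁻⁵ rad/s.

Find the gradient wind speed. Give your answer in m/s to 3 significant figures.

16.7 m/s

Coriolis parameter at 31°N:
f = 2Ω sin φ = 2 × 7.29×10⁻⁵ × sin 31° = 7.51×10⁻⁵ s⁻¹
Pressure gradient: |∂P/∂n| = 800 Pa / 449000 m = 1.78×10⁻³ Pa/m
Geostrophic speed: V_g = |∂P/∂n|/(fρ) = 1.78×10⁻³/(7.51×10⁻⁵ × 1.24) = 19.1 m/s
Around a low, centrifugal force acts outward with Coriolis, so pressure-gradient force balances both:
(1/ρ)|∂P/∂n| = fV + V²/R  →  V² + fR·V − fR·V_g = 0
With fR = 7.51×10⁻⁵ × 1555×10³ m = 117 m/s:
V = [−fR + √((fR)² + 4 fR V_g)]/2 = [−117 + √(117² + 4×117×19.1)]/2 = 16.7 m/s
Subgeostrophic (V < V_g = 19.1 m/s), as expected around a low.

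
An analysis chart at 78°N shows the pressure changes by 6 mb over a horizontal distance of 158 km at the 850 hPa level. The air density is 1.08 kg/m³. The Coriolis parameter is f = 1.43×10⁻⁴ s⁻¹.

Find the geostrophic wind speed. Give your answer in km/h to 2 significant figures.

89 km/h

Pressure gradient: |∂P/∂n| = 600 Pa / 158000 m = 3.80×10⁻³ Pa/m
Geostrophic balance (pressure-gradient force = Coriolis force):
V_g = (1/(fρ)) |∂P/∂n| = 3.80×10⁻³ / (1.43×10⁻⁴ × 1.08) = 24.6 m/s
Converting: 24.6 m/s × 3.6 = 89 km/h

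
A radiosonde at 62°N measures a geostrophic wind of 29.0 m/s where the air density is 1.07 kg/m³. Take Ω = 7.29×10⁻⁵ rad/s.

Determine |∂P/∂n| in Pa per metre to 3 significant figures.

3.99×10⁻³ Pa/m

Coriolis parameter at 62°N:
f = 2Ω sin φ = 2 × 7.29×10⁻⁵ × sin 62° = 1.29×10⁻⁴ s⁻¹
Geostrophic balance rearranged: |∂P/∂n| = f ρ V_g
|∂P/∂n| = 1.29×10⁻⁴ × 1.07 × 29.0 = 3.99×10⁻³ Pa/m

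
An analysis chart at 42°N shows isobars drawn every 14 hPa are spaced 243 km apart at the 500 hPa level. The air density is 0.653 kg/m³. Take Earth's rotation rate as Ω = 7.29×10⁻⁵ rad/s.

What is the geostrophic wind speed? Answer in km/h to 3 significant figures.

326 km/h

Coriolis parameter at 42°N:
f = 2Ω sin φ = 2 × 7.29×10⁻⁵ × sin 42° = 9.76×10⁻⁵ s⁻¹
Pressure gradient: |∂P/∂n| = 1400 Pa / 243000 m = 5.76×10⁻³ Pa/m
Geostrophic balance (pressure-gradient force = Coriolis force):
V_g = (1/(fρ)) |∂P/∂n| = 5.76×10⁻³ / (9.76×10⁻⁵ × 0.653) = 90.4 m/s
Converting: 90.4 m/s × 3.6 = 326 km/h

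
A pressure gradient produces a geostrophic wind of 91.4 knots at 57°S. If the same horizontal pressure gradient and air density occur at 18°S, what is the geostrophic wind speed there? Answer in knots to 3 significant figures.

248 knots

With the same pressure gradient and density, V_g ∝ 1/f ∝ 1/sin φ.
V₂ = V₁ · sin φ₁ / sin φ₂ = 91.4 × sin 57° / sin 18°
V₂ = 91.4 × 0.8387/0.3090 = 248 knots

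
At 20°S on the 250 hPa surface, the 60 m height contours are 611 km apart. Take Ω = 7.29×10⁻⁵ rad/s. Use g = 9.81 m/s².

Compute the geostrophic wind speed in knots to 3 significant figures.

37.6 knots

Coriolis parameter at 20°S:
f = 2Ω sin φ = 2 × 7.29×10⁻⁵ × sin 20° = 4.99×10⁻⁵ s⁻¹
Height gradient: |∂Z/∂n| = 60 m / 611000 m = 9.82×10⁻⁵
On a pressure surface, geostrophic balance gives V_g = (g/f)|∂Z/∂n|:
V_g = 9.81 × 9.82×10⁻⁵ / 4.99×10⁻⁵ = 19.3 m/s
Converting: 19.3 m/s × 1.944 = 37.6 knots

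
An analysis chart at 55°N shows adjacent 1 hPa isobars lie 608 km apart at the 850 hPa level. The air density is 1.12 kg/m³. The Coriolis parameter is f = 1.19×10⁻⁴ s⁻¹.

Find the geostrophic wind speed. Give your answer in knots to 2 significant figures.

Pressure gradient: |∂P/∂n| = 100 Pa / 608000 m = 1.64×10⁻⁴ Pa/m
Geostrophic balance (pressure-gradient force = Coriolis force):
V_g = (1/(fρ)) |∂P/∂n| = 1.64×10⁻⁴ / (1.19×10⁻⁴ × 1.12) = 1.23 m/s
Converting: 1.23 m/s × 1.944 = 2.4 knots

2.4 knots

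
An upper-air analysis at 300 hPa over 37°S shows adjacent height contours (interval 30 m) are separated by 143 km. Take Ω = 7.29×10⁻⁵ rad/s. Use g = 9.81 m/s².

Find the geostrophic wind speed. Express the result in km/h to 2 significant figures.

Coriolis parameter at 37°S:
f = 2Ω sin φ = 2 × 7.29×10⁻⁵ × sin 37° = 8.77×10⁻⁵ s⁻¹
Height gradient: |∂Z/∂n| = 30 m / 143000 m = 2.10×10⁻⁴
On a pressure surface, geostrophic balance gives V_g = (g/f)|∂Z/∂n|:
V_g = 9.81 × 2.10×10⁻⁴ / 8.77×10⁻⁵ = 23.5 m/s
Converting: 23.5 m/s × 3.6 = 84 km/h

84 km/h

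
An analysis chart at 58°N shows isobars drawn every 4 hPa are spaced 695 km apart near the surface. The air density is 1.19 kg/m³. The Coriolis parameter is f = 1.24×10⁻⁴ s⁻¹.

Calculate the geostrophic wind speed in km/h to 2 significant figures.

14 km/h

Pressure gradient: |∂P/∂n| = 400 Pa / 695000 m = 5.76×10⁻⁴ Pa/m
Geostrophic balance (pressure-gradient force = Coriolis force):
V_g = (1/(fρ)) |∂P/∂n| = 5.76×10⁻⁴ / (1.24×10⁻⁴ × 1.19) = 3.90 m/s
Converting: 3.90 m/s × 3.6 = 14 km/h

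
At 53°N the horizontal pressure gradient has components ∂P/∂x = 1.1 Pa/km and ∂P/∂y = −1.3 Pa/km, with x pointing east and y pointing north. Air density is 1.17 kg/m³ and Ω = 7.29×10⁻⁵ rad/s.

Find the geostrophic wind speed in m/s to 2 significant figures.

Coriolis parameter at 53°N:
f = 2Ω sin φ = 2 × 7.29×10⁻⁵ × sin 53° = 1.16×10⁻⁴ s⁻¹
Component geostrophic relations (x east, y north):
u_g = −(1/(fρ)) ∂P/∂y,  v_g = (1/(fρ)) ∂P/∂x
u_g = −(−1.3×10⁻³)/(1.16×10⁻⁴ × 1.17) = 9.54 m/s;  v_g = (1.1×10⁻³)/(1.16×10⁻⁴ × 1.17) = 8.07 m/s
|V_g| = √(u_g² + v_g²) = 12.5 m/s

12 m/s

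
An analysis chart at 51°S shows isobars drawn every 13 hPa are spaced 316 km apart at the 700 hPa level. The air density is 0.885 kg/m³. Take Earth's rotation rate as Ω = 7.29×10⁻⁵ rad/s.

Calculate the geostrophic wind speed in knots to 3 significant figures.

79.7 knots

Coriolis parameter at 51°S:
f = 2Ω sin φ = 2 × 7.29×10⁻⁵ × sin 51° = 1.13×10⁻⁴ s⁻¹
Pressure gradient: |∂P/∂n| = 1300 Pa / 316000 m = 4.11×10⁻³ Pa/m
Geostrophic balance (pressure-gradient force = Coriolis force):
V_g = (1/(fρ)) |∂P/∂n| = 4.11×10⁻³ / (1.13×10⁻⁴ × 0.885) = 41.0 m/s
Converting: 41.0 m/s × 1.944 = 79.7 knots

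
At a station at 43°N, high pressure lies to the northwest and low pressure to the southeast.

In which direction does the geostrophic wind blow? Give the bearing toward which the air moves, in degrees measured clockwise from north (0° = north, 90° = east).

225°

The pressure-gradient force points toward the southeast (bearing 135°).
Geostrophic balance: in the Northern Hemisphere the Coriolis force deflects motion to the right, so the geostrophic wind blows 90° to the right of the pressure-gradient force (low pressure on the left).
Rotating 135° by 90° clockwise gives 225° — the wind blows toward the southwest.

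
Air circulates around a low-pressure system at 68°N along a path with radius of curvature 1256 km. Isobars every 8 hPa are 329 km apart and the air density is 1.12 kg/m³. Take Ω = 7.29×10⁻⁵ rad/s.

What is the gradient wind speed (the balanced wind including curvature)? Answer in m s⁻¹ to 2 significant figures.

Coriolis parameter at 68°N:
f = 2Ω sin φ = 2 × 7.29×10⁻⁵ × sin 68° = 1.35×10⁻⁴ s⁻¹
Pressure gradient: |∂P/∂n| = 800 Pa / 329000 m = 2.43×10⁻³ Pa/m
Geostrophic speed: V_g = |∂P/∂n|/(fρ) = 2.43×10⁻³/(1.35×10⁻⁴ × 1.12) = 16.1 m/s
Around a low, centrifugal force acts outward with Coriolis, so pressure-gradient force balances both:
(1/ρ)|∂P/∂n| = fV + V²/R  →  V² + fR·V − fR·V_g = 0
With fR = 1.35×10⁻⁴ × 1256×10³ m = 170 m/s:
V = [−fR + √((fR)² + 4 fR V_g)]/2 = [−170 + √(170² + 4×170×16.1)]/2 = 14.8 m/s
Subgeostrophic (V < V_g = 16.1 m/s), as expected around a low.

15 m s⁻¹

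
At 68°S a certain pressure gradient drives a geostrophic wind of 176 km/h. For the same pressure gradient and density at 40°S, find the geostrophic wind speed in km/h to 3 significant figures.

With the same pressure gradient and density, V_g ∝ 1/f ∝ 1/sin φ.
V₂ = V₁ · sin φ₁ / sin φ₂ = 176 × sin 68° / sin 40°
V₂ = 176 × 0.9272/0.6428 = 254 km/h

254 km/h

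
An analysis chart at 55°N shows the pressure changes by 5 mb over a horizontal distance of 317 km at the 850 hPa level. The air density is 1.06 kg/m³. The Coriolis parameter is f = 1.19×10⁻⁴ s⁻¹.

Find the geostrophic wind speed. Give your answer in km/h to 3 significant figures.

45.0 km/h

Pressure gradient: |∂P/∂n| = 500 Pa / 317000 m = 1.58×10⁻³ Pa/m
Geostrophic balance (pressure-gradient force = Coriolis force):
V_g = (1/(fρ)) |∂P/∂n| = 1.58×10⁻³ / (1.19×10⁻⁴ × 1.06) = 12.5 m/s
Converting: 12.5 m/s × 3.6 = 45.0 km/h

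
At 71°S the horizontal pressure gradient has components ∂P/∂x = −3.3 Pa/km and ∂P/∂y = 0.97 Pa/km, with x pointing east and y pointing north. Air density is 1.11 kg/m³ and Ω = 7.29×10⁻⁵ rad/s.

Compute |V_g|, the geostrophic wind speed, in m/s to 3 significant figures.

22.5 m/s

Coriolis parameter at 71°S:
f = 2Ω sin φ = 2 × 7.29×10⁻⁵ × sin 71° = 1.38×10⁻⁴ s⁻¹
In the Southern Hemisphere f is negative: f = −1.38×10⁻⁴ s⁻¹.
Component geostrophic relations (x east, y north):
u_g = −(1/(fρ)) ∂P/∂y,  v_g = (1/(fρ)) ∂P/∂x
u_g = −(0.97×10⁻³)/(−1.38×10⁻⁴ × 1.11) = 6.34 m/s;  v_g = (−3.3×10⁻³)/(−1.38×10⁻⁴ × 1.11) = 21.6 m/s
|V_g| = √(u_g² + v_g²) = 22.5 m/s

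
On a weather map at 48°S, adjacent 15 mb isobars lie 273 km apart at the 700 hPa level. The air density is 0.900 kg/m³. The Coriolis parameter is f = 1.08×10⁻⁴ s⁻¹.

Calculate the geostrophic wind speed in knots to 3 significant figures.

110 knots

Pressure gradient: |∂P/∂n| = 1500 Pa / 273000 m = 5.49×10⁻³ Pa/m
Geostrophic balance (pressure-gradient force = Coriolis force):
V_g = (1/(fρ)) |∂P/∂n| = 5.49×10⁻³ / (1.08×10⁻⁴ × 0.900) = 56.5 m/s
Converting: 56.5 m/s × 1.944 = 110 knots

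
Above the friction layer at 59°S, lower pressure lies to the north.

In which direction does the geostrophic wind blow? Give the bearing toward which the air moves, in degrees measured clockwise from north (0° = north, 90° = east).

270°

The pressure-gradient force points toward the north (bearing 000°).
Geostrophic balance: in the Southern Hemisphere the Coriolis force deflects motion to the left, so the geostrophic wind blows 90° to the left of the pressure-gradient force (low pressure on the right).
Rotating 000° by 90° counterclockwise gives 270° — the wind blows toward the west.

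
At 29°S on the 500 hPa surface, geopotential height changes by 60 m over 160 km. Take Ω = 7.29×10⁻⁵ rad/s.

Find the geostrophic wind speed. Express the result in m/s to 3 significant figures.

52.0 m/s

Coriolis parameter at 29°S:
f = 2Ω sin φ = 2 × 7.29×10⁻⁵ × sin 29° = 7.07×10⁻⁵ s⁻¹
Height gradient: |∂Z/∂n| = 60 m / 160000 m = 3.75×10⁻⁴
On a pressure surface, geostrophic balance gives V_g = (g/f)|∂Z/∂n|:
V_g = 9.81 × 3.75×10⁻⁴ / 7.07×10⁻⁵ = 52.0 m/s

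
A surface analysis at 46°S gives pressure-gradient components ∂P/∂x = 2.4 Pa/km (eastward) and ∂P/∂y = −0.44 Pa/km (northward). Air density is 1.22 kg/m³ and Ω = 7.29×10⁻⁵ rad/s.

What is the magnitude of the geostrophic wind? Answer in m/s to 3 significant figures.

19.1 m/s

Coriolis parameter at 46°S:
f = 2Ω sin φ = 2 × 7.29×10⁻⁵ × sin 46° = 1.05×10⁻⁴ s⁻¹
In the Southern Hemisphere f is negative: f = −1.05×10⁻⁴ s⁻¹.
Component geostrophic relations (x east, y north):
u_g = −(1/(fρ)) ∂P/∂y,  v_g = (1/(fρ)) ∂P/∂x
u_g = −(−0.44×10⁻³)/(−1.05×10⁻⁴ × 1.22) = −3.44 m/s;  v_g = (2.4×10⁻³)/(−1.05×10⁻⁴ × 1.22) = −18.8 m/s
|V_g| = √(u_g² + v_g²) = 19.1 m/s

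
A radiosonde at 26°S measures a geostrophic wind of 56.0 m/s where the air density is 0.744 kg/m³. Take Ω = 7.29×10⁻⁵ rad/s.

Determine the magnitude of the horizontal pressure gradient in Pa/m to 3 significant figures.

2.66×10⁻³ Pa/m

Coriolis parameter at 26°S:
f = 2Ω sin φ = 2 × 7.29×10⁻⁵ × sin 26° = 6.39×10⁻⁵ s⁻¹
Geostrophic balance rearranged: |∂P/∂n| = f ρ V_g
|∂P/∂n| = 6.39×10⁻⁵ × 0.744 × 56.0 = 2.66×10⁻³ Pa/m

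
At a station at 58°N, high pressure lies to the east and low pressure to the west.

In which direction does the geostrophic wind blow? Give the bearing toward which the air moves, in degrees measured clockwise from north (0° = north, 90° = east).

The pressure-gradient force points toward the west (bearing 270°).
Geostrophic balance: in the Northern Hemisphere the Coriolis force deflects motion to the right, so the geostrophic wind blows 90° to the right of the pressure-gradient force (low pressure on the left).
Rotating 270° by 90° clockwise gives 000° — the wind blows toward the north.

000°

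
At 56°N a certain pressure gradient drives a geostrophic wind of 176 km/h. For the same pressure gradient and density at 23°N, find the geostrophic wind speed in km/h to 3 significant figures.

With the same pressure gradient and density, V_g ∝ 1/f ∝ 1/sin φ.
V₂ = V₁ · sin φ₁ / sin φ₂ = 176 × sin 56° / sin 23°
V₂ = 176 × 0.8290/0.3907 = 373 km/h

373 km/h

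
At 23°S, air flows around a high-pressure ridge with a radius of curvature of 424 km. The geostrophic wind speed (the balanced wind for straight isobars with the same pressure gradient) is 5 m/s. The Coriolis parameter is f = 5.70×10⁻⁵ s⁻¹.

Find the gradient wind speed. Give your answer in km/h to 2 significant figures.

Around a high, pressure-gradient force acts outward with centrifugal, so Coriolis balances both:
fV = (1/ρ)|∂P/∂n| + V²/R  →  V² − fR·V + fR·V_g = 0
With fR = 5.70×10⁻⁵ × 424×10³ m = 24.2 m/s:
V = [fR − √((fR)² − 4 fR V_g)]/2 = [24.2 − √(24.2² − 4×24.2×5)]/2 = 7.07 m/s
Supergeostrophic (V > V_g = 5 m/s), as expected around a high.
Converting: 7.07 m/s × 3.6 = 25 km/h

25 km/h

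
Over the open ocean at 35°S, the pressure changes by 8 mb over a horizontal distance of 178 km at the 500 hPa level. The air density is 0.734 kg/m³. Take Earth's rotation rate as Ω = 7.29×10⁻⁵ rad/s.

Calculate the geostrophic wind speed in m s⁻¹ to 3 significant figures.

73.2 m s⁻¹

Coriolis parameter at 35°S:
f = 2Ω sin φ = 2 × 7.29×10⁻⁵ × sin 35° = 8.36×10⁻⁵ s⁻¹
Pressure gradient: |∂P/∂n| = 800 Pa / 178000 m = 4.49×10⁻³ Pa/m
Geostrophic balance (pressure-gradient force = Coriolis force):
V_g = (1/(fρ)) |∂P/∂n| = 4.49×10⁻³ / (8.36×10⁻⁵ × 0.734) = 73.2 m/s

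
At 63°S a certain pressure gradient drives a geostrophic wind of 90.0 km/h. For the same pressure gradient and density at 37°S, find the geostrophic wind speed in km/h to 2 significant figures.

130 km/h

With the same pressure gradient and density, V_g ∝ 1/f ∝ 1/sin φ.
V₂ = V₁ · sin φ₁ / sin φ₂ = 90.0 × sin 63° / sin 37°
V₂ = 90.0 × 0.8910/0.6018 = 130 km/h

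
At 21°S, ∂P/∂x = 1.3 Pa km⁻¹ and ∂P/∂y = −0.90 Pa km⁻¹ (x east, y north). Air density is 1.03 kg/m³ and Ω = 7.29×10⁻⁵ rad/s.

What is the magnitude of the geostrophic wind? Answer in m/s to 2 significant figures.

29 m/s

Coriolis parameter at 21°S:
f = 2Ω sin φ = 2 × 7.29×10⁻⁵ × sin 21° = 5.23×10⁻⁵ s⁻¹
In the Southern Hemisphere f is negative: f = −5.23×10⁻⁵ s⁻¹.
Component geostrophic relations (x east, y north):
u_g = −(1/(fρ)) ∂P/∂y,  v_g = (1/(fρ)) ∂P/∂x
u_g = −(−0.90×10⁻³)/(−5.23×10⁻⁵ × 1.03) = −16.7 m/s;  v_g = (1.3×10⁻³)/(−5.23×10⁻⁵ × 1.03) = −24.2 m/s
|V_g| = √(u_g² + v_g²) = 29.4 m/s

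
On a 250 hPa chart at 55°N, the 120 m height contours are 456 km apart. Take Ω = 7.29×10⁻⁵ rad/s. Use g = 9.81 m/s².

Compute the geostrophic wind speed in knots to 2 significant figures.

42 knots

Coriolis parameter at 55°N:
f = 2Ω sin φ = 2 × 7.29×10⁻⁵ × sin 55° = 1.19×10⁻⁴ s⁻¹
Height gradient: |∂Z/∂n| = 120 m / 456000 m = 2.63×10⁻⁴
On a pressure surface, geostrophic balance gives V_g = (g/f)|∂Z/∂n|:
V_g = 9.81 × 2.63×10⁻⁴ / 1.19×10⁻⁴ = 21.6 m/s
Converting: 21.6 m/s × 1.944 = 42 knots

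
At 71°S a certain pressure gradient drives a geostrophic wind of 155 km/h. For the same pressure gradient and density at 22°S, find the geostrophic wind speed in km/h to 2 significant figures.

390 km/h

With the same pressure gradient and density, V_g ∝ 1/f ∝ 1/sin φ.
V₂ = V₁ · sin φ₁ / sin φ₂ = 155 × sin 71° / sin 22°
V₂ = 155 × 0.9455/0.3746 = 390 km/h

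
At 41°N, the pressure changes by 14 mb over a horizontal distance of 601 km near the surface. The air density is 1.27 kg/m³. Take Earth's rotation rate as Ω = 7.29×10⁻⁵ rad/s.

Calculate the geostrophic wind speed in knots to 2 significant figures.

Coriolis parameter at 41°N:
f = 2Ω sin φ = 2 × 7.29×10⁻⁵ × sin 41° = 9.57×10⁻⁵ s⁻¹
Pressure gradient: |∂P/∂n| = 1400 Pa / 601000 m = 2.33×10⁻³ Pa/m
Geostrophic balance (pressure-gradient force = Coriolis force):
V_g = (1/(fρ)) |∂P/∂n| = 2.33×10⁻³ / (9.57×10⁻⁵ × 1.27) = 19.2 m/s
Converting: 19.2 m/s × 1.944 = 37 knots

37 knots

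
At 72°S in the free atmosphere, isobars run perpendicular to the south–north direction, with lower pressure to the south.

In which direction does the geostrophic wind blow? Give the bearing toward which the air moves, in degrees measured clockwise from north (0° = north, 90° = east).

090°

The pressure-gradient force points toward the south (bearing 180°).
Geostrophic balance: in the Southern Hemisphere the Coriolis force deflects motion to the left, so the geostrophic wind blows 90° to the left of the pressure-gradient force (low pressure on the right).
Rotating 180° by 90° counterclockwise gives 090° — the wind blows toward the east.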